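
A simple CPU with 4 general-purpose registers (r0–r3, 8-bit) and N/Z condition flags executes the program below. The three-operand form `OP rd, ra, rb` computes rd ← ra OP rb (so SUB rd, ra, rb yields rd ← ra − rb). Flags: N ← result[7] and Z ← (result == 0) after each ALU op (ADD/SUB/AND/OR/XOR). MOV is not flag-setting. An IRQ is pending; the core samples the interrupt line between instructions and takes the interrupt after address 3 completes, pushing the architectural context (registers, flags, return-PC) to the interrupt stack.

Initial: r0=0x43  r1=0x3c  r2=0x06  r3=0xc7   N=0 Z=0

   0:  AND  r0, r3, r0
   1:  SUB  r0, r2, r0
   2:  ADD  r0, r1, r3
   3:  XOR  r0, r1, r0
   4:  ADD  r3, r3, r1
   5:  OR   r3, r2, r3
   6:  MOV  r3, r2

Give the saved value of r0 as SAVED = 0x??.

after  0: r0=0x43 r1=0x3c r2=0x06 r3=0xc7  N=0 Z=0
after  1: r0=0xc3 r1=0x3c r2=0x06 r3=0xc7  N=1 Z=0
after  2: r0=0x03 r1=0x3c r2=0x06 r3=0xc7  N=0 Z=0
after  3: r0=0x3f r1=0x3c r2=0x06 r3=0xc7  N=0 Z=0
-- IRQ taken; context saved, return-PC = 4 --

SAVED = 0x3f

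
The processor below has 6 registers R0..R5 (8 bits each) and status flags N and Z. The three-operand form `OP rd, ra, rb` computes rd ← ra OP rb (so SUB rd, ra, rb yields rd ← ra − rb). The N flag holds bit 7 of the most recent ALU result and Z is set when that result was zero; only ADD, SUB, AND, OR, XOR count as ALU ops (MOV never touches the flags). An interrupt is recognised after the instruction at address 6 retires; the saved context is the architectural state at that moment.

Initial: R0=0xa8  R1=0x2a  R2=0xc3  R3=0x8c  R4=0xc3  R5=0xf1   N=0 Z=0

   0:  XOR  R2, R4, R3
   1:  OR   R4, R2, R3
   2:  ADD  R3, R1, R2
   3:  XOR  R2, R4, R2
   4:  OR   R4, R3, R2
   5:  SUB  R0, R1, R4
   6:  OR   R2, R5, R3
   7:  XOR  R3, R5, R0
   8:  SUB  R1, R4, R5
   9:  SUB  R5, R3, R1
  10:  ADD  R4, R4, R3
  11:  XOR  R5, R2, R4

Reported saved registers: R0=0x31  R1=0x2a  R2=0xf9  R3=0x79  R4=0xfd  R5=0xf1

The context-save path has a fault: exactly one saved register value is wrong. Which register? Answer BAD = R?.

after  0: R0=0xa8 R1=0x2a R2=0x4f R3=0x8c R4=0xc3 R5=0xf1  N=0 Z=0
after  1: R0=0xa8 R1=0x2a R2=0x4f R3=0x8c R4=0xcf R5=0xf1  N=1 Z=0
after  2: R0=0xa8 R1=0x2a R2=0x4f R3=0x79 R4=0xcf R5=0xf1  N=0 Z=0
after  3: R0=0xa8 R1=0x2a R2=0x80 R3=0x79 R4=0xcf R5=0xf1  N=1 Z=0
after  4: R0=0xa8 R1=0x2a R2=0x80 R3=0x79 R4=0xf9 R5=0xf1  N=1 Z=0
after  5: R0=0x31 R1=0x2a R2=0x80 R3=0x79 R4=0xf9 R5=0xf1  N=0 Z=0
after  6: R0=0x31 R1=0x2a R2=0xf9 R3=0x79 R4=0xf9 R5=0xf1  N=1 Z=0
-- IRQ taken; context saved, return-PC = 7 --
mismatch: R4: reported 0xfd vs actual 0xf9

BAD = R4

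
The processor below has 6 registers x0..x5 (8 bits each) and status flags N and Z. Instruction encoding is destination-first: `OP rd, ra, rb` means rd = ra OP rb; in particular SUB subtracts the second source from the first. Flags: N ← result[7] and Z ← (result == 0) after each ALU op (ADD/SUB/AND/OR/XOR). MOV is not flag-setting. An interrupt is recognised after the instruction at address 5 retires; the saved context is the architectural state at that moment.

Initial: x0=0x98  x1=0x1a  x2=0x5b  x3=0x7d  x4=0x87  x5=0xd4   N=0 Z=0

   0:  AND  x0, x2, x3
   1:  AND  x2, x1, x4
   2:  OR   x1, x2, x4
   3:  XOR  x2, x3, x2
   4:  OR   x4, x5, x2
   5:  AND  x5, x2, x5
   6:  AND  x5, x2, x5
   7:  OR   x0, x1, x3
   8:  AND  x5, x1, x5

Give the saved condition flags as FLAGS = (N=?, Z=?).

FLAGS = (N=0, Z=0)

after  0: x0=0x59 x1=0x1a x2=0x5b x3=0x7d x4=0x87 x5=0xd4  N=0 Z=0
after  1: x0=0x59 x1=0x1a x2=0x02 x3=0x7d x4=0x87 x5=0xd4  N=0 Z=0
after  2: x0=0x59 x1=0x87 x2=0x02 x3=0x7d x4=0x87 x5=0xd4  N=1 Z=0
after  3: x0=0x59 x1=0x87 x2=0x7f x3=0x7d x4=0x87 x5=0xd4  N=0 Z=0
after  4: x0=0x59 x1=0x87 x2=0x7f x3=0x7d x4=0xff x5=0xd4  N=1 Z=0
after  5: x0=0x59 x1=0x87 x2=0x7f x3=0x7d x4=0xff x5=0x54  N=0 Z=0
-- IRQ taken; context saved, return-PC = 6 --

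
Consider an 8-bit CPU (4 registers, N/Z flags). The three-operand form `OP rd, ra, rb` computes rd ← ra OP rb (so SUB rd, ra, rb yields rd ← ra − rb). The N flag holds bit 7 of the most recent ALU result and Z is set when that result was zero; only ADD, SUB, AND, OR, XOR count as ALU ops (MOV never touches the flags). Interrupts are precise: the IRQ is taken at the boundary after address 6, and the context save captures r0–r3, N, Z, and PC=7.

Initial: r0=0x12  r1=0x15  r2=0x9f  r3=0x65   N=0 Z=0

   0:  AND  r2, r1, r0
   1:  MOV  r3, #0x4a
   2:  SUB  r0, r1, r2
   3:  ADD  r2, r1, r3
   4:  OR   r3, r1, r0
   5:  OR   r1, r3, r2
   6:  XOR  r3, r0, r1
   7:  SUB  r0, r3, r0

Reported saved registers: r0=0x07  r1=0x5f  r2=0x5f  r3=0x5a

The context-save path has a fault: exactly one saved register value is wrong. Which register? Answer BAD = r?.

BAD = r0

after  0: r0=0x12 r1=0x15 r2=0x10 r3=0x65  N=0 Z=0
after  1: r0=0x12 r1=0x15 r2=0x10 r3=0x4a  N=0 Z=0
after  2: r0=0x05 r1=0x15 r2=0x10 r3=0x4a  N=0 Z=0
after  3: r0=0x05 r1=0x15 r2=0x5f r3=0x4a  N=0 Z=0
after  4: r0=0x05 r1=0x15 r2=0x5f r3=0x15  N=0 Z=0
after  5: r0=0x05 r1=0x5f r2=0x5f r3=0x15  N=0 Z=0
after  6: r0=0x05 r1=0x5f r2=0x5f r3=0x5a  N=0 Z=0
-- IRQ taken; context saved, return-PC = 7 --
mismatch: r0: reported 0x07 vs actual 0x05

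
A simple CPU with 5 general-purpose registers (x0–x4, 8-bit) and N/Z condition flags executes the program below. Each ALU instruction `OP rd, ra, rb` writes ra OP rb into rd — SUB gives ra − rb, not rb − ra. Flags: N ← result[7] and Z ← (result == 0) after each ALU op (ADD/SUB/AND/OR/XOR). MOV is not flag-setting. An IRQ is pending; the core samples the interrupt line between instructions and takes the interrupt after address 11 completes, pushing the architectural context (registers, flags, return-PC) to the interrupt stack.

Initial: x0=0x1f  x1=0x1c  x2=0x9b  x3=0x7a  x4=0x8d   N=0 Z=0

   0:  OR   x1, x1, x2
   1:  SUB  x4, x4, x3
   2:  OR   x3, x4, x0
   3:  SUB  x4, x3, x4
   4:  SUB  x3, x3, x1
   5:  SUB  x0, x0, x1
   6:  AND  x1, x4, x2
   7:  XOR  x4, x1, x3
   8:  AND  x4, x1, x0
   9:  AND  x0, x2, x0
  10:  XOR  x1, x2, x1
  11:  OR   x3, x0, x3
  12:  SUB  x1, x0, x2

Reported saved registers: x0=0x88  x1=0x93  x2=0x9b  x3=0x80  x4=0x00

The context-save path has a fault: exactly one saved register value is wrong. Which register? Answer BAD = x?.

after  0: x0=0x1f x1=0x9f x2=0x9b x3=0x7a x4=0x8d  N=1 Z=0
after  1: x0=0x1f x1=0x9f x2=0x9b x3=0x7a x4=0x13  N=0 Z=0
after  2: x0=0x1f x1=0x9f x2=0x9b x3=0x1f x4=0x13  N=0 Z=0
after  3: x0=0x1f x1=0x9f x2=0x9b x3=0x1f x4=0x0c  N=0 Z=0
after  4: x0=0x1f x1=0x9f x2=0x9b x3=0x80 x4=0x0c  N=1 Z=0
after  5: x0=0x80 x1=0x9f x2=0x9b x3=0x80 x4=0x0c  N=1 Z=0
after  6: x0=0x80 x1=0x08 x2=0x9b x3=0x80 x4=0x0c  N=0 Z=0
after  7: x0=0x80 x1=0x08 x2=0x9b x3=0x80 x4=0x88  N=1 Z=0
after  8: x0=0x80 x1=0x08 x2=0x9b x3=0x80 x4=0x00  N=0 Z=1
after  9: x0=0x80 x1=0x08 x2=0x9b x3=0x80 x4=0x00  N=1 Z=0
after 10: x0=0x80 x1=0x93 x2=0x9b x3=0x80 x4=0x00  N=1 Z=0
after 11: x0=0x80 x1=0x93 x2=0x9b x3=0x80 x4=0x00  N=1 Z=0
-- IRQ taken; context saved, return-PC = 12 --
mismatch: x0: reported 0x88 vs actual 0x80

BAD = x0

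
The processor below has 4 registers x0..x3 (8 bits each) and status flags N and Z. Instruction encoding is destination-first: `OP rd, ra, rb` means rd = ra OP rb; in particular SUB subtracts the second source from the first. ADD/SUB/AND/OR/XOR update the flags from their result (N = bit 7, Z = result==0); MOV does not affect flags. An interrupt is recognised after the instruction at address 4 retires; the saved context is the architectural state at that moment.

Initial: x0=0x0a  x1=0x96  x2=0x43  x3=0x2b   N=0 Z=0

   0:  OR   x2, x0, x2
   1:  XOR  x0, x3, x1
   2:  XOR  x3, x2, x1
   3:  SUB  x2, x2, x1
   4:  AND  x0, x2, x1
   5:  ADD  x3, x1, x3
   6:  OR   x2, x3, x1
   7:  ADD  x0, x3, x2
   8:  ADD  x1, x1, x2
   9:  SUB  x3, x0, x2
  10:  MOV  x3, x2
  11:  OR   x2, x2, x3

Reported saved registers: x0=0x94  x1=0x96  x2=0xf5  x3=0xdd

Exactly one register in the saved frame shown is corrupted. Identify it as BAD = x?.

BAD = x2

after  0: x0=0x0a x1=0x96 x2=0x4b x3=0x2b  N=0 Z=0
after  1: x0=0xbd x1=0x96 x2=0x4b x3=0x2b  N=1 Z=0
after  2: x0=0xbd x1=0x96 x2=0x4b x3=0xdd  N=1 Z=0
after  3: x0=0xbd x1=0x96 x2=0xb5 x3=0xdd  N=1 Z=0
after  4: x0=0x94 x1=0x96 x2=0xb5 x3=0xdd  N=1 Z=0
-- IRQ taken; context saved, return-PC = 5 --
mismatch: x2: reported 0xf5 vs actual 0xb5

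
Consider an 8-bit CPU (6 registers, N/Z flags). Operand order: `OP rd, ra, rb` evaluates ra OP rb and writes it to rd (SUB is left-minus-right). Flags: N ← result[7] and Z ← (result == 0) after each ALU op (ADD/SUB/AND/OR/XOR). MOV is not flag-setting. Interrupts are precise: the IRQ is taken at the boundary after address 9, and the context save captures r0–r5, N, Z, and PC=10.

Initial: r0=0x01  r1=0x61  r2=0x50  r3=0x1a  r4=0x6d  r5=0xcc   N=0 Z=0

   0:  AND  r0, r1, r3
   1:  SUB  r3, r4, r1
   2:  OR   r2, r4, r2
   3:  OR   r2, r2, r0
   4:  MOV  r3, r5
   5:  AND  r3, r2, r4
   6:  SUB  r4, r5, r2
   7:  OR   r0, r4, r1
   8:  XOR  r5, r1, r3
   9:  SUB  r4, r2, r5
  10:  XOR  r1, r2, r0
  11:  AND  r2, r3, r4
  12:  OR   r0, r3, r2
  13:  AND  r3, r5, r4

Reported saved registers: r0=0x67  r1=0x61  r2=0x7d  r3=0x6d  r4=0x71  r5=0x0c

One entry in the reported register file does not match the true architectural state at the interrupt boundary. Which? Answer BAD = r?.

after  0: r0=0x00 r1=0x61 r2=0x50 r3=0x1a r4=0x6d r5=0xcc  N=0 Z=1
after  1: r0=0x00 r1=0x61 r2=0x50 r3=0x0c r4=0x6d r5=0xcc  N=0 Z=0
after  2: r0=0x00 r1=0x61 r2=0x7d r3=0x0c r4=0x6d r5=0xcc  N=0 Z=0
after  3: r0=0x00 r1=0x61 r2=0x7d r3=0x0c r4=0x6d r5=0xcc  N=0 Z=0
after  4: r0=0x00 r1=0x61 r2=0x7d r3=0xcc r4=0x6d r5=0xcc  N=0 Z=0
after  5: r0=0x00 r1=0x61 r2=0x7d r3=0x6d r4=0x6d r5=0xcc  N=0 Z=0
after  6: r0=0x00 r1=0x61 r2=0x7d r3=0x6d r4=0x4f r5=0xcc  N=0 Z=0
after  7: r0=0x6f r1=0x61 r2=0x7d r3=0x6d r4=0x4f r5=0xcc  N=0 Z=0
after  8: r0=0x6f r1=0x61 r2=0x7d r3=0x6d r4=0x4f r5=0x0c  N=0 Z=0
after  9: r0=0x6f r1=0x61 r2=0x7d r3=0x6d r4=0x71 r5=0x0c  N=0 Z=0
-- IRQ taken; context saved, return-PC = 10 --
mismatch: r0: reported 0x67 vs actual 0x6f

BAD = r0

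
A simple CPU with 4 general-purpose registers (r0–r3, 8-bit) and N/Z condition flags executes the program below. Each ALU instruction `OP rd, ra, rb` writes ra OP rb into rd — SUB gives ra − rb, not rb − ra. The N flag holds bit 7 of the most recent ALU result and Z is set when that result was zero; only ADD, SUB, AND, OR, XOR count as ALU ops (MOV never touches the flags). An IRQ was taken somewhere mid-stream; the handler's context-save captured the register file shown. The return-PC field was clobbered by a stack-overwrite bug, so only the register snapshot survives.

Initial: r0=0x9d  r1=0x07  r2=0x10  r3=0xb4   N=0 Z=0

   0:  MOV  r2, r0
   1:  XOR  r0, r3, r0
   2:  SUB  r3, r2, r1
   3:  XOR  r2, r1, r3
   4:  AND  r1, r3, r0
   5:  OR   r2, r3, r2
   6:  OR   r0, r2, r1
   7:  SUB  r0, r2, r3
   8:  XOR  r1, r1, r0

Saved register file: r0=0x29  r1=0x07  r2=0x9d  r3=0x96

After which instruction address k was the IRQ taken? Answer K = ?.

K = 2

after  0: r0=0x9d r1=0x07 r2=0x9d r3=0xb4  N=0 Z=0
after  1: r0=0x29 r1=0x07 r2=0x9d r3=0xb4  N=0 Z=0
after  2: r0=0x29 r1=0x07 r2=0x9d r3=0x96  N=1 Z=0
-- IRQ taken; context saved, return-PC = 3 --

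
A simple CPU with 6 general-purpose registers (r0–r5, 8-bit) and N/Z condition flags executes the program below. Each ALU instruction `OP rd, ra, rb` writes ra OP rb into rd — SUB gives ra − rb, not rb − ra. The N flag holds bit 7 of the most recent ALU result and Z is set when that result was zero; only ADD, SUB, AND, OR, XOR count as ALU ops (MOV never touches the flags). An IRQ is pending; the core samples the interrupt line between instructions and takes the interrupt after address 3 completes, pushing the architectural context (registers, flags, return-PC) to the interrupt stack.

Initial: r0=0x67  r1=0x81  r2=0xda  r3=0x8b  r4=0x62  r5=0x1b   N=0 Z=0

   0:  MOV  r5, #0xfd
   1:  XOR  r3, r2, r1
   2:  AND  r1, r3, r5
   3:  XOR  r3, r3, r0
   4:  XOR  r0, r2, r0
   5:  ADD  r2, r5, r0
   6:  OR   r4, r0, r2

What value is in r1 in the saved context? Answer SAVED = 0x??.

after  0: r0=0x67 r1=0x81 r2=0xda r3=0x8b r4=0x62 r5=0xfd  N=0 Z=0
after  1: r0=0x67 r1=0x81 r2=0xda r3=0x5b r4=0x62 r5=0xfd  N=0 Z=0
after  2: r0=0x67 r1=0x59 r2=0xda r3=0x5b r4=0x62 r5=0xfd  N=0 Z=0
after  3: r0=0x67 r1=0x59 r2=0xda r3=0x3c r4=0x62 r5=0xfd  N=0 Z=0
-- IRQ taken; context saved, return-PC = 4 --

SAVED = 0x59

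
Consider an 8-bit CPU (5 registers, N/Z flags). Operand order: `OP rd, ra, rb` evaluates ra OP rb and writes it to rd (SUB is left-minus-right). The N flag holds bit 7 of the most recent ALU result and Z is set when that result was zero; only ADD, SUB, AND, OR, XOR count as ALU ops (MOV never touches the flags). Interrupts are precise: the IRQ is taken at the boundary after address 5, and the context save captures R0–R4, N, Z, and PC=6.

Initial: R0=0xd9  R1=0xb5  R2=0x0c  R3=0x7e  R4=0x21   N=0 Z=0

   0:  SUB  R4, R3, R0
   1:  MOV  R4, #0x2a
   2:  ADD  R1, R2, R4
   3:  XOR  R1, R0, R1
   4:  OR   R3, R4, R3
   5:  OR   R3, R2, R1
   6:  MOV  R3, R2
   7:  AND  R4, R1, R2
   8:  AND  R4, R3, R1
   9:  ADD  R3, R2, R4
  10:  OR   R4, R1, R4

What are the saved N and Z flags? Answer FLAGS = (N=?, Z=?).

after  0: R0=0xd9 R1=0xb5 R2=0x0c R3=0x7e R4=0xa5  N=1 Z=0
after  1: R0=0xd9 R1=0xb5 R2=0x0c R3=0x7e R4=0x2a  N=1 Z=0
after  2: R0=0xd9 R1=0x36 R2=0x0c R3=0x7e R4=0x2a  N=0 Z=0
after  3: R0=0xd9 R1=0xef R2=0x0c R3=0x7e R4=0x2a  N=1 Z=0
after  4: R0=0xd9 R1=0xef R2=0x0c R3=0x7e R4=0x2a  N=0 Z=0
after  5: R0=0xd9 R1=0xef R2=0x0c R3=0xef R4=0x2a  N=1 Z=0
-- IRQ taken; context saved, return-PC = 6 --

FLAGS = (N=1, Z=0)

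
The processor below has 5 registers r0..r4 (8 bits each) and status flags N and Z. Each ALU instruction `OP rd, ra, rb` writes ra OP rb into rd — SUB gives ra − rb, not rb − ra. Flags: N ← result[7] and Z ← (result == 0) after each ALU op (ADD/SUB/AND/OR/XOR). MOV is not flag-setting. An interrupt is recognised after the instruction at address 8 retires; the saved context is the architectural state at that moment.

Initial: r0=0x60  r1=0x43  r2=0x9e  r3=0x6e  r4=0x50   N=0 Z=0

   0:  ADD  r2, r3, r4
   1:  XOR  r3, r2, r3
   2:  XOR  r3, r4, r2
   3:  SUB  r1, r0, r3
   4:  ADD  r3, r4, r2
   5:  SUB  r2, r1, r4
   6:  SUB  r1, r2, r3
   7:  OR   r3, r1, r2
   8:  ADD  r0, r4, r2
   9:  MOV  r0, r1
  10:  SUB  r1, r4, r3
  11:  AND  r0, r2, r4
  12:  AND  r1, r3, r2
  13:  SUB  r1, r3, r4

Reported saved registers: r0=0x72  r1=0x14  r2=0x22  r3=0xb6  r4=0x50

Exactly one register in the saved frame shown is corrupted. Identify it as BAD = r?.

after  0: r0=0x60 r1=0x43 r2=0xbe r3=0x6e r4=0x50  N=1 Z=0
after  1: r0=0x60 r1=0x43 r2=0xbe r3=0xd0 r4=0x50  N=1 Z=0
after  2: r0=0x60 r1=0x43 r2=0xbe r3=0xee r4=0x50  N=1 Z=0
after  3: r0=0x60 r1=0x72 r2=0xbe r3=0xee r4=0x50  N=0 Z=0
after  4: r0=0x60 r1=0x72 r2=0xbe r3=0x0e r4=0x50  N=0 Z=0
after  5: r0=0x60 r1=0x72 r2=0x22 r3=0x0e r4=0x50  N=0 Z=0
after  6: r0=0x60 r1=0x14 r2=0x22 r3=0x0e r4=0x50  N=0 Z=0
after  7: r0=0x60 r1=0x14 r2=0x22 r3=0x36 r4=0x50  N=0 Z=0
after  8: r0=0x72 r1=0x14 r2=0x22 r3=0x36 r4=0x50  N=0 Z=0
-- IRQ taken; context saved, return-PC = 9 --
mismatch: r3: reported 0xb6 vs actual 0x36

BAD = r3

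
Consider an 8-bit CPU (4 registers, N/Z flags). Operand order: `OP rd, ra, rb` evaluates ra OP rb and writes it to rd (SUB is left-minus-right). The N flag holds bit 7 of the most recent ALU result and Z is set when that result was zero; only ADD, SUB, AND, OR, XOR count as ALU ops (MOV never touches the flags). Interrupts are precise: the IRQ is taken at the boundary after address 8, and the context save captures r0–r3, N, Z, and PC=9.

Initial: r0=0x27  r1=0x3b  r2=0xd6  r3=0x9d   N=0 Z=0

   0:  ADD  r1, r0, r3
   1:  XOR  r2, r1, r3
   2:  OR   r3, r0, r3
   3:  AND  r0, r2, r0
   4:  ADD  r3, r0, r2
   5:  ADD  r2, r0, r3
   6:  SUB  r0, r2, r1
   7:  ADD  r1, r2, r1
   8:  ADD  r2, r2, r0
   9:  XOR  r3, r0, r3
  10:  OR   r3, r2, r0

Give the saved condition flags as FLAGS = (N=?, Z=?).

after  0: r0=0x27 r1=0xc4 r2=0xd6 r3=0x9d  N=1 Z=0
after  1: r0=0x27 r1=0xc4 r2=0x59 r3=0x9d  N=0 Z=0
after  2: r0=0x27 r1=0xc4 r2=0x59 r3=0xbf  N=1 Z=0
after  3: r0=0x01 r1=0xc4 r2=0x59 r3=0xbf  N=0 Z=0
after  4: r0=0x01 r1=0xc4 r2=0x59 r3=0x5a  N=0 Z=0
after  5: r0=0x01 r1=0xc4 r2=0x5b r3=0x5a  N=0 Z=0
after  6: r0=0x97 r1=0xc4 r2=0x5b r3=0x5a  N=1 Z=0
after  7: r0=0x97 r1=0x1f r2=0x5b r3=0x5a  N=0 Z=0
after  8: r0=0x97 r1=0x1f r2=0xf2 r3=0x5a  N=1 Z=0
-- IRQ taken; context saved, return-PC = 9 --

FLAGS = (N=1, Z=0)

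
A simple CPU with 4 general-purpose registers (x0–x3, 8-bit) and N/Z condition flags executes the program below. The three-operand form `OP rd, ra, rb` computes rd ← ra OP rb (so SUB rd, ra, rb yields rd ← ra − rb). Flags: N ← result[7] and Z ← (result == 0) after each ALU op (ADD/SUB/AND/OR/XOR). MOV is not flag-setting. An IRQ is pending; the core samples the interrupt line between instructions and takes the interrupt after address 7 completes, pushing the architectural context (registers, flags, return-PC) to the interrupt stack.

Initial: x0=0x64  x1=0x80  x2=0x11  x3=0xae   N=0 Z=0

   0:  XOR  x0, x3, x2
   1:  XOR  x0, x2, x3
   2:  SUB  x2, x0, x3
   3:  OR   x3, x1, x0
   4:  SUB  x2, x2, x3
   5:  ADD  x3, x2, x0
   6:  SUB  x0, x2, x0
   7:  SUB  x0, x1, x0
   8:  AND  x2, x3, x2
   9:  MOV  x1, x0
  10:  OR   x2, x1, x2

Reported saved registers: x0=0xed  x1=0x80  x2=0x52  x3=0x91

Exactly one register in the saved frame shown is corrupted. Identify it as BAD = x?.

BAD = x3

after  0: x0=0xbf x1=0x80 x2=0x11 x3=0xae  N=1 Z=0
after  1: x0=0xbf x1=0x80 x2=0x11 x3=0xae  N=1 Z=0
after  2: x0=0xbf x1=0x80 x2=0x11 x3=0xae  N=0 Z=0
after  3: x0=0xbf x1=0x80 x2=0x11 x3=0xbf  N=1 Z=0
after  4: x0=0xbf x1=0x80 x2=0x52 x3=0xbf  N=0 Z=0
after  5: x0=0xbf x1=0x80 x2=0x52 x3=0x11  N=0 Z=0
after  6: x0=0x93 x1=0x80 x2=0x52 x3=0x11  N=1 Z=0
after  7: x0=0xed x1=0x80 x2=0x52 x3=0x11  N=1 Z=0
-- IRQ taken; context saved, return-PC = 8 --
mismatch: x3: reported 0x91 vs actual 0x11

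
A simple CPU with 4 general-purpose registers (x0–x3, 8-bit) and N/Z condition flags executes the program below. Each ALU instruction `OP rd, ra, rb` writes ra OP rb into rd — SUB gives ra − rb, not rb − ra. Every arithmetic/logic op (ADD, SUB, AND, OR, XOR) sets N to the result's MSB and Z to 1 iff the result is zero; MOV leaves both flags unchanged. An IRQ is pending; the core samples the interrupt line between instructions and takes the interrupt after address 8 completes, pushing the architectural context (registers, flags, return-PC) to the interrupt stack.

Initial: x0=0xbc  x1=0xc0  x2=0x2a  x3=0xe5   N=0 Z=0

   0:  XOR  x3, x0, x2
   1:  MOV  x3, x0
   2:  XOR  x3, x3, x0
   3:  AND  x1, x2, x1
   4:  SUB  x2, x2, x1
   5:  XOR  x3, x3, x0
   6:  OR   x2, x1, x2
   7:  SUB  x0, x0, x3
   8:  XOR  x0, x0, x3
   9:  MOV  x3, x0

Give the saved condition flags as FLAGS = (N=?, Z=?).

after  0: x0=0xbc x1=0xc0 x2=0x2a x3=0x96  N=1 Z=0
after  1: x0=0xbc x1=0xc0 x2=0x2a x3=0xbc  N=1 Z=0
after  2: x0=0xbc x1=0xc0 x2=0x2a x3=0x00  N=0 Z=1
after  3: x0=0xbc x1=0x00 x2=0x2a x3=0x00  N=0 Z=1
after  4: x0=0xbc x1=0x00 x2=0x2a x3=0x00  N=0 Z=0
after  5: x0=0xbc x1=0x00 x2=0x2a x3=0xbc  N=1 Z=0
after  6: x0=0xbc x1=0x00 x2=0x2a x3=0xbc  N=0 Z=0
after  7: x0=0x00 x1=0x00 x2=0x2a x3=0xbc  N=0 Z=1
after  8: x0=0xbc x1=0x00 x2=0x2a x3=0xbc  N=1 Z=0
-- IRQ taken; context saved, return-PC = 9 --

FLAGS = (N=1, Z=0)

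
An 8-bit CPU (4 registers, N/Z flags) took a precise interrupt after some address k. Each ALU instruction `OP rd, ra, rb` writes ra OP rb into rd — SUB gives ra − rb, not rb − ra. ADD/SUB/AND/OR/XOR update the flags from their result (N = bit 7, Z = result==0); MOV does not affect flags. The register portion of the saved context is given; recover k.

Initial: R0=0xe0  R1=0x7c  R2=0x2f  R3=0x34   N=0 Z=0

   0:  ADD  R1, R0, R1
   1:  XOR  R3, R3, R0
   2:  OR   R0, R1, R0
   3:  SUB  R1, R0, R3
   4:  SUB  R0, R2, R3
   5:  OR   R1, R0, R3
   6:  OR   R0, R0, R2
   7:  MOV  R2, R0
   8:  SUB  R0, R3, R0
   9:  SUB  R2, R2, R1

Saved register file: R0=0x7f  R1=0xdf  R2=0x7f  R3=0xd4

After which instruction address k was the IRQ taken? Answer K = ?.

after  0: R0=0xe0 R1=0x5c R2=0x2f R3=0x34  N=0 Z=0
after  1: R0=0xe0 R1=0x5c R2=0x2f R3=0xd4  N=1 Z=0
after  2: R0=0xfc R1=0x5c R2=0x2f R3=0xd4  N=1 Z=0
after  3: R0=0xfc R1=0x28 R2=0x2f R3=0xd4  N=0 Z=0
after  4: R0=0x5b R1=0x28 R2=0x2f R3=0xd4  N=0 Z=0
after  5: R0=0x5b R1=0xdf R2=0x2f R3=0xd4  N=1 Z=0
after  6: R0=0x7f R1=0xdf R2=0x2f R3=0xd4  N=0 Z=0
after  7: R0=0x7f R1=0xdf R2=0x7f R3=0xd4  N=0 Z=0
-- IRQ taken; context saved, return-PC = 8 --

K = 7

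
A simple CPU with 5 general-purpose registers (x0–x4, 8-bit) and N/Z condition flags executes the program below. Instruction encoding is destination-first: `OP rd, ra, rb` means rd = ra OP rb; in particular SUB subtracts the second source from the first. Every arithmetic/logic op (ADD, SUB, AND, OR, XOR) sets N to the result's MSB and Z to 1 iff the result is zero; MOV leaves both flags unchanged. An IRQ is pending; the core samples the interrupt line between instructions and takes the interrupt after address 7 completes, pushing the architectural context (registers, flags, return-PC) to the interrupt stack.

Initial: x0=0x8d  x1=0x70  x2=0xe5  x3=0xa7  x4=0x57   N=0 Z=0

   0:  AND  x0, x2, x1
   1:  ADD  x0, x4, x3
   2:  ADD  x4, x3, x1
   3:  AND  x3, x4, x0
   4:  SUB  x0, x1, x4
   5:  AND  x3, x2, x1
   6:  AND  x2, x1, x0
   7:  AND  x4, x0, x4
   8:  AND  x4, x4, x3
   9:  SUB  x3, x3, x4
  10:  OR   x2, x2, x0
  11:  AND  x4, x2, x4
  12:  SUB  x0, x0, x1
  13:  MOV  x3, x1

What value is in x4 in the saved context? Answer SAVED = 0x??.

after  0: x0=0x60 x1=0x70 x2=0xe5 x3=0xa7 x4=0x57  N=0 Z=0
after  1: x0=0xfe x1=0x70 x2=0xe5 x3=0xa7 x4=0x57  N=1 Z=0
after  2: x0=0xfe x1=0x70 x2=0xe5 x3=0xa7 x4=0x17  N=0 Z=0
after  3: x0=0xfe x1=0x70 x2=0xe5 x3=0x16 x4=0x17  N=0 Z=0
after  4: x0=0x59 x1=0x70 x2=0xe5 x3=0x16 x4=0x17  N=0 Z=0
after  5: x0=0x59 x1=0x70 x2=0xe5 x3=0x60 x4=0x17  N=0 Z=0
after  6: x0=0x59 x1=0x70 x2=0x50 x3=0x60 x4=0x17  N=0 Z=0
after  7: x0=0x59 x1=0x70 x2=0x50 x3=0x60 x4=0x11  N=0 Z=0
-- IRQ taken; context saved, return-PC = 8 --

SAVED = 0x11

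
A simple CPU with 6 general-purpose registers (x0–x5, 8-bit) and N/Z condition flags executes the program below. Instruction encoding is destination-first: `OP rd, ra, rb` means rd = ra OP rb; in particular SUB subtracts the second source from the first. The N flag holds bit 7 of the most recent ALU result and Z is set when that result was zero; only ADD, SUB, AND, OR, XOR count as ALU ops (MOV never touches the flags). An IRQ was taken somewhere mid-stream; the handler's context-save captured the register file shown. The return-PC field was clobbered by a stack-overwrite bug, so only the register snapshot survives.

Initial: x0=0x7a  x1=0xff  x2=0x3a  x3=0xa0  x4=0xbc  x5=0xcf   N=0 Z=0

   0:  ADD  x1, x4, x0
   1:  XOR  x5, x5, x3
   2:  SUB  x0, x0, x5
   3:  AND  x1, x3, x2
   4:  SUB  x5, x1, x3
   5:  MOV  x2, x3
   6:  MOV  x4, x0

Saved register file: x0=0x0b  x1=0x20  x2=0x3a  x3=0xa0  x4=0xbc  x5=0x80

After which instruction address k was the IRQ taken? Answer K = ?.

after  0: x0=0x7a x1=0x36 x2=0x3a x3=0xa0 x4=0xbc x5=0xcf  N=0 Z=0
after  1: x0=0x7a x1=0x36 x2=0x3a x3=0xa0 x4=0xbc x5=0x6f  N=0 Z=0
after  2: x0=0x0b x1=0x36 x2=0x3a x3=0xa0 x4=0xbc x5=0x6f  N=0 Z=0
after  3: x0=0x0b x1=0x20 x2=0x3a x3=0xa0 x4=0xbc x5=0x6f  N=0 Z=0
after  4: x0=0x0b x1=0x20 x2=0x3a x3=0xa0 x4=0xbc x5=0x80  N=1 Z=0
-- IRQ taken; context saved, return-PC = 5 --

K = 4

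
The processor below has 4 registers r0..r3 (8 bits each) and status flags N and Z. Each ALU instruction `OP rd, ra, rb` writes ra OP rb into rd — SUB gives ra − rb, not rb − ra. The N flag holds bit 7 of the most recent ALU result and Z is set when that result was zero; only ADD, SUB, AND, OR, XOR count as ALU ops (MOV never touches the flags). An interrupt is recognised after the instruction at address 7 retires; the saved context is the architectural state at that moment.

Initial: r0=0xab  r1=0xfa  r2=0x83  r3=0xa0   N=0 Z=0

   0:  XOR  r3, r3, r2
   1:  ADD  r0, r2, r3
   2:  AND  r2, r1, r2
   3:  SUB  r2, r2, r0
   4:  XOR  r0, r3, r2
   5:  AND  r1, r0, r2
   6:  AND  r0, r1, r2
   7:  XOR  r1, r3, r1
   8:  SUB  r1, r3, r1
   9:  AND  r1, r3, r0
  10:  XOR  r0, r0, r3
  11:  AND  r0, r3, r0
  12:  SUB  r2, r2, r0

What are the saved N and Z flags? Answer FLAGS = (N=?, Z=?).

FLAGS = (N=1, Z=0)

after  0: r0=0xab r1=0xfa r2=0x83 r3=0x23  N=0 Z=0
after  1: r0=0xa6 r1=0xfa r2=0x83 r3=0x23  N=1 Z=0
after  2: r0=0xa6 r1=0xfa r2=0x82 r3=0x23  N=1 Z=0
after  3: r0=0xa6 r1=0xfa r2=0xdc r3=0x23  N=1 Z=0
after  4: r0=0xff r1=0xfa r2=0xdc r3=0x23  N=1 Z=0
after  5: r0=0xff r1=0xdc r2=0xdc r3=0x23  N=1 Z=0
after  6: r0=0xdc r1=0xdc r2=0xdc r3=0x23  N=1 Z=0
after  7: r0=0xdc r1=0xff r2=0xdc r3=0x23  N=1 Z=0
-- IRQ taken; context saved, return-PC = 8 --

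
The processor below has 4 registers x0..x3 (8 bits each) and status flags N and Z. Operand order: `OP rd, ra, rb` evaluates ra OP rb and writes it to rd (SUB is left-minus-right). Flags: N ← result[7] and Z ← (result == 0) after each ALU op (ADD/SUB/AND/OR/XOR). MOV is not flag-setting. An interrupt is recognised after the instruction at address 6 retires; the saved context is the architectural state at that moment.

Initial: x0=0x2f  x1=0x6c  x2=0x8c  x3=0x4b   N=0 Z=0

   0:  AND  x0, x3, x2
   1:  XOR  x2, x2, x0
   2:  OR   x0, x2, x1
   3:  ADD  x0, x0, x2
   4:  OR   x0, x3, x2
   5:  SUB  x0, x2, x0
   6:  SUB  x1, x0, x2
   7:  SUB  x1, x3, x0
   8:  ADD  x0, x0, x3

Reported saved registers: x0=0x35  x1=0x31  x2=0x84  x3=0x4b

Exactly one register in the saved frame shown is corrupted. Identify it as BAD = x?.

after  0: x0=0x08 x1=0x6c x2=0x8c x3=0x4b  N=0 Z=0
after  1: x0=0x08 x1=0x6c x2=0x84 x3=0x4b  N=1 Z=0
after  2: x0=0xec x1=0x6c x2=0x84 x3=0x4b  N=1 Z=0
after  3: x0=0x70 x1=0x6c x2=0x84 x3=0x4b  N=0 Z=0
after  4: x0=0xcf x1=0x6c x2=0x84 x3=0x4b  N=1 Z=0
after  5: x0=0xb5 x1=0x6c x2=0x84 x3=0x4b  N=1 Z=0
after  6: x0=0xb5 x1=0x31 x2=0x84 x3=0x4b  N=0 Z=0
-- IRQ taken; context saved, return-PC = 7 --
mismatch: x0: reported 0x35 vs actual 0xb5

BAD = x0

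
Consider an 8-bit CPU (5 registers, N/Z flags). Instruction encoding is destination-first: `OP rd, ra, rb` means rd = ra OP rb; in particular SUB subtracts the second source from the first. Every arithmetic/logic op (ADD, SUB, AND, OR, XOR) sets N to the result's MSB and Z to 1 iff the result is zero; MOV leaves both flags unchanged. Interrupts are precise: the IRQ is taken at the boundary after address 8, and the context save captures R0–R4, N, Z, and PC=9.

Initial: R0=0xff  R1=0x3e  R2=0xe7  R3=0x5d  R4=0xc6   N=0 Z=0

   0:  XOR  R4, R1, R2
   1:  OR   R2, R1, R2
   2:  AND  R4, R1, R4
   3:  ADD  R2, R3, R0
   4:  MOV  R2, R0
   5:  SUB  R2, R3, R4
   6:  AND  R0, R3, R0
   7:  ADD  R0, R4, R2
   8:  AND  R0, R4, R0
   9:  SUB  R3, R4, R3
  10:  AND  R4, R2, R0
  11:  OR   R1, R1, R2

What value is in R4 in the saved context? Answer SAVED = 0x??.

SAVED = 0x18

after  0: R0=0xff R1=0x3e R2=0xe7 R3=0x5d R4=0xd9  N=1 Z=0
after  1: R0=0xff R1=0x3e R2=0xff R3=0x5d R4=0xd9  N=1 Z=0
after  2: R0=0xff R1=0x3e R2=0xff R3=0x5d R4=0x18  N=0 Z=0
after  3: R0=0xff R1=0x3e R2=0x5c R3=0x5d R4=0x18  N=0 Z=0
after  4: R0=0xff R1=0x3e R2=0xff R3=0x5d R4=0x18  N=0 Z=0
after  5: R0=0xff R1=0x3e R2=0x45 R3=0x5d R4=0x18  N=0 Z=0
after  6: R0=0x5d R1=0x3e R2=0x45 R3=0x5d R4=0x18  N=0 Z=0
after  7: R0=0x5d R1=0x3e R2=0x45 R3=0x5d R4=0x18  N=0 Z=0
after  8: R0=0x18 R1=0x3e R2=0x45 R3=0x5d R4=0x18  N=0 Z=0
-- IRQ taken; context saved, return-PC = 9 --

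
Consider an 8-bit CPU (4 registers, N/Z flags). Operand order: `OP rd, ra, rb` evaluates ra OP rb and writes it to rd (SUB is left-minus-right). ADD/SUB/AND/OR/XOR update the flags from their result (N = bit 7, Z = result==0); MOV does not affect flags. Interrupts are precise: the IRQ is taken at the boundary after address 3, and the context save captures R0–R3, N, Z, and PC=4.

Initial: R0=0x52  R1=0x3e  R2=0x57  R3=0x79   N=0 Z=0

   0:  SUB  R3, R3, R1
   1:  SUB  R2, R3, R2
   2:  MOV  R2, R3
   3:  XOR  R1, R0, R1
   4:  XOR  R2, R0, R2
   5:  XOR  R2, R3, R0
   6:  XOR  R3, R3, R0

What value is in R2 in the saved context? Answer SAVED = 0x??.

after  0: R0=0x52 R1=0x3e R2=0x57 R3=0x3b  N=0 Z=0
after  1: R0=0x52 R1=0x3e R2=0xe4 R3=0x3b  N=1 Z=0
after  2: R0=0x52 R1=0x3e R2=0x3b R3=0x3b  N=1 Z=0
after  3: R0=0x52 R1=0x6c R2=0x3b R3=0x3b  N=0 Z=0
-- IRQ taken; context saved, return-PC = 4 --

SAVED = 0x3b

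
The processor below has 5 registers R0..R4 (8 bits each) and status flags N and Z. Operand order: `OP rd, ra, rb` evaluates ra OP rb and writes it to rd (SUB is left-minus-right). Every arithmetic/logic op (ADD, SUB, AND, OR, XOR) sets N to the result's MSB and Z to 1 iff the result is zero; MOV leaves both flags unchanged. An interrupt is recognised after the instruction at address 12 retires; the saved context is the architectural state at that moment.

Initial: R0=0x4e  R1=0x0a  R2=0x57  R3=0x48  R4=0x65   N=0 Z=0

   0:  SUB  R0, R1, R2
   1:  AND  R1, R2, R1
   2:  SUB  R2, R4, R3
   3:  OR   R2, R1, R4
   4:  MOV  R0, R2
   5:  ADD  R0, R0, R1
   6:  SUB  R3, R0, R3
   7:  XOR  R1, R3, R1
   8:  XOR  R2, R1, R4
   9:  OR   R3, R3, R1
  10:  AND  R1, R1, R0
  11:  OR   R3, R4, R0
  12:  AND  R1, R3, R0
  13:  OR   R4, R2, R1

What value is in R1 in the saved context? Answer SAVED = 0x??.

after  0: R0=0xb3 R1=0x0a R2=0x57 R3=0x48 R4=0x65  N=1 Z=0
after  1: R0=0xb3 R1=0x02 R2=0x57 R3=0x48 R4=0x65  N=0 Z=0
after  2: R0=0xb3 R1=0x02 R2=0x1d R3=0x48 R4=0x65  N=0 Z=0
after  3: R0=0xb3 R1=0x02 R2=0x67 R3=0x48 R4=0x65  N=0 Z=0
after  4: R0=0x67 R1=0x02 R2=0x67 R3=0x48 R4=0x65  N=0 Z=0
after  5: R0=0x69 R1=0x02 R2=0x67 R3=0x48 R4=0x65  N=0 Z=0
after  6: R0=0x69 R1=0x02 R2=0x67 R3=0x21 R4=0x65  N=0 Z=0
after  7: R0=0x69 R1=0x23 R2=0x67 R3=0x21 R4=0x65  N=0 Z=0
after  8: R0=0x69 R1=0x23 R2=0x46 R3=0x21 R4=0x65  N=0 Z=0
after  9: R0=0x69 R1=0x23 R2=0x46 R3=0x23 R4=0x65  N=0 Z=0
after 10: R0=0x69 R1=0x21 R2=0x46 R3=0x23 R4=0x65  N=0 Z=0
after 11: R0=0x69 R1=0x21 R2=0x46 R3=0x6d R4=0x65  N=0 Z=0
after 12: R0=0x69 R1=0x69 R2=0x46 R3=0x6d R4=0x65  N=0 Z=0
-- IRQ taken; context saved, return-PC = 13 --

SAVED = 0x69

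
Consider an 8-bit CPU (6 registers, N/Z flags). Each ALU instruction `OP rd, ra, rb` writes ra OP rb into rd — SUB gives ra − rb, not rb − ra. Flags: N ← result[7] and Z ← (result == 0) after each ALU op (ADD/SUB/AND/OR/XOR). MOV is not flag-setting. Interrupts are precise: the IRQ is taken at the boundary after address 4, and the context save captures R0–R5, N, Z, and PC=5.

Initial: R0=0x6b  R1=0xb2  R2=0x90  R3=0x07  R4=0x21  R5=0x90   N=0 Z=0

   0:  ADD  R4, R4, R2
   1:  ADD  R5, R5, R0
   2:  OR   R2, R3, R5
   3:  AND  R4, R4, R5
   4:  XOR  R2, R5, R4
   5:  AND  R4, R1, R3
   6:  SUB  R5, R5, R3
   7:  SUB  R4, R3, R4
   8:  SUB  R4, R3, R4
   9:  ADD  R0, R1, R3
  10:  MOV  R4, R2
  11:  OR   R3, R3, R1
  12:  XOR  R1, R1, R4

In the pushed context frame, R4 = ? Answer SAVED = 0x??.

after  0: R0=0x6b R1=0xb2 R2=0x90 R3=0x07 R4=0xb1 R5=0x90  N=1 Z=0
after  1: R0=0x6b R1=0xb2 R2=0x90 R3=0x07 R4=0xb1 R5=0xfb  N=1 Z=0
after  2: R0=0x6b R1=0xb2 R2=0xff R3=0x07 R4=0xb1 R5=0xfb  N=1 Z=0
after  3: R0=0x6b R1=0xb2 R2=0xff R3=0x07 R4=0xb1 R5=0xfb  N=1 Z=0
after  4: R0=0x6b R1=0xb2 R2=0x4a R3=0x07 R4=0xb1 R5=0xfb  N=0 Z=0
-- IRQ taken; context saved, return-PC = 5 --

SAVED = 0xb1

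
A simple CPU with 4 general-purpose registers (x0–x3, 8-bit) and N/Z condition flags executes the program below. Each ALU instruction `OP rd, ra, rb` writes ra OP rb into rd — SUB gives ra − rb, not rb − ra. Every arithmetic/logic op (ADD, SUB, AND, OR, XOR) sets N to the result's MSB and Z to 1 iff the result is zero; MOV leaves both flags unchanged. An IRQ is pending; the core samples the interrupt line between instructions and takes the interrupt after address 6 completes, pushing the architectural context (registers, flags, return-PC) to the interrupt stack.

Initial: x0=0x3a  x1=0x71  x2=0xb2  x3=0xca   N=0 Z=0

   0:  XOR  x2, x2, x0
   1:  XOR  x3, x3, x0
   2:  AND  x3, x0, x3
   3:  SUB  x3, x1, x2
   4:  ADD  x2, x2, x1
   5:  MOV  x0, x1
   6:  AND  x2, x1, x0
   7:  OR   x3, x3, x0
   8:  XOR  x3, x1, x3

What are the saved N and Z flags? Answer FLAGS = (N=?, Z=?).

FLAGS = (N=0, Z=0)

after  0: x0=0x3a x1=0x71 x2=0x88 x3=0xca  N=1 Z=0
after  1: x0=0x3a x1=0x71 x2=0x88 x3=0xf0  N=1 Z=0
after  2: x0=0x3a x1=0x71 x2=0x88 x3=0x30  N=0 Z=0
after  3: x0=0x3a x1=0x71 x2=0x88 x3=0xe9  N=1 Z=0
after  4: x0=0x3a x1=0x71 x2=0xf9 x3=0xe9  N=1 Z=0
after  5: x0=0x71 x1=0x71 x2=0xf9 x3=0xe9  N=1 Z=0
after  6: x0=0x71 x1=0x71 x2=0x71 x3=0xe9  N=0 Z=0
-- IRQ taken; context saved, return-PC = 7 --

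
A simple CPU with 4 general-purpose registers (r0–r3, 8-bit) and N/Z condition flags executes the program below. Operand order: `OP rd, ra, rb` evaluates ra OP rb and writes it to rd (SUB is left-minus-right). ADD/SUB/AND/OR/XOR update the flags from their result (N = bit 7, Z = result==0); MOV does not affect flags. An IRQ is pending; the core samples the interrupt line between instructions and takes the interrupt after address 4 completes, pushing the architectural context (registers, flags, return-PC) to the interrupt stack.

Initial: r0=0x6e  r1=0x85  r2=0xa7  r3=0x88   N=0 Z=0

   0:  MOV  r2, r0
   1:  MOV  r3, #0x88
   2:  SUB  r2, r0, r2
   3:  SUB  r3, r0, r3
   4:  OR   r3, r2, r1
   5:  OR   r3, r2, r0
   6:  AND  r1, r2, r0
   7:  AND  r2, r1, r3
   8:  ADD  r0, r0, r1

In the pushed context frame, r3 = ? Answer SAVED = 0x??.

after  0: r0=0x6e r1=0x85 r2=0x6e r3=0x88  N=0 Z=0
after  1: r0=0x6e r1=0x85 r2=0x6e r3=0x88  N=0 Z=0
after  2: r0=0x6e r1=0x85 r2=0x00 r3=0x88  N=0 Z=1
after  3: r0=0x6e r1=0x85 r2=0x00 r3=0xe6  N=1 Z=0
after  4: r0=0x6e r1=0x85 r2=0x00 r3=0x85  N=1 Z=0
-- IRQ taken; context saved, return-PC = 5 --

SAVED = 0x85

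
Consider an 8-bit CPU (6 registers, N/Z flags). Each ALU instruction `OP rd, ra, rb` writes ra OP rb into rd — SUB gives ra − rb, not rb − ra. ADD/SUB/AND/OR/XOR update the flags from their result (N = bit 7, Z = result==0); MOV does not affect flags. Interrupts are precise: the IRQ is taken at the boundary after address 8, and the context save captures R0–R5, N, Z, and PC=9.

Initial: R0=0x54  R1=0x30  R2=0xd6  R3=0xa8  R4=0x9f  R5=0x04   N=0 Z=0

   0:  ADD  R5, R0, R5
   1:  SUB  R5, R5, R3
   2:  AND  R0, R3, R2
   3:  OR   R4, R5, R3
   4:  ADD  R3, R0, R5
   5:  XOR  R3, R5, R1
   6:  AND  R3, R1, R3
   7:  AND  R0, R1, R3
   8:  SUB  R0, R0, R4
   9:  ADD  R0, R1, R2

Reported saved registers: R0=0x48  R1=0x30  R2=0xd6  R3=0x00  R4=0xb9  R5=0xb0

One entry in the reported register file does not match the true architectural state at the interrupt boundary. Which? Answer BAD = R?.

BAD = R4

after  0: R0=0x54 R1=0x30 R2=0xd6 R3=0xa8 R4=0x9f R5=0x58  N=0 Z=0
after  1: R0=0x54 R1=0x30 R2=0xd6 R3=0xa8 R4=0x9f R5=0xb0  N=1 Z=0
after  2: R0=0x80 R1=0x30 R2=0xd6 R3=0xa8 R4=0x9f R5=0xb0  N=1 Z=0
after  3: R0=0x80 R1=0x30 R2=0xd6 R3=0xa8 R4=0xb8 R5=0xb0  N=1 Z=0
after  4: R0=0x80 R1=0x30 R2=0xd6 R3=0x30 R4=0xb8 R5=0xb0  N=0 Z=0
after  5: R0=0x80 R1=0x30 R2=0xd6 R3=0x80 R4=0xb8 R5=0xb0  N=1 Z=0
after  6: R0=0x80 R1=0x30 R2=0xd6 R3=0x00 R4=0xb8 R5=0xb0  N=0 Z=1
after  7: R0=0x00 R1=0x30 R2=0xd6 R3=0x00 R4=0xb8 R5=0xb0  N=0 Z=1
after  8: R0=0x48 R1=0x30 R2=0xd6 R3=0x00 R4=0xb8 R5=0xb0  N=0 Z=0
-- IRQ taken; context saved, return-PC = 9 --
mismatch: R4: reported 0xb9 vs actual 0xb8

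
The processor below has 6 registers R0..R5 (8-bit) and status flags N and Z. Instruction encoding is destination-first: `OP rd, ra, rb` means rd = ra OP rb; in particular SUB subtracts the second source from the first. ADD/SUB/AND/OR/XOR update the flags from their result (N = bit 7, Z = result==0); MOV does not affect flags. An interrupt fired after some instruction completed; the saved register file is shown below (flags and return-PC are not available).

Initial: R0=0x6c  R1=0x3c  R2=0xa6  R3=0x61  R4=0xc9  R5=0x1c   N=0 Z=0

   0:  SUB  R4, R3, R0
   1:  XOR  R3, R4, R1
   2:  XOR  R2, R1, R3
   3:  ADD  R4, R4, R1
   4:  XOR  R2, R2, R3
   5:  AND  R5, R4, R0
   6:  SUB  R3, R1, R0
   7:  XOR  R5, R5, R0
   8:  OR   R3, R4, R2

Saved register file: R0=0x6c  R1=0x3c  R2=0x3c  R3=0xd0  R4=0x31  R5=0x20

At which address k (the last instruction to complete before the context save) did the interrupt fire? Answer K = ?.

after  0: R0=0x6c R1=0x3c R2=0xa6 R3=0x61 R4=0xf5 R5=0x1c  N=1 Z=0
after  1: R0=0x6c R1=0x3c R2=0xa6 R3=0xc9 R4=0xf5 R5=0x1c  N=1 Z=0
after  2: R0=0x6c R1=0x3c R2=0xf5 R3=0xc9 R4=0xf5 R5=0x1c  N=1 Z=0
after  3: R0=0x6c R1=0x3c R2=0xf5 R3=0xc9 R4=0x31 R5=0x1c  N=0 Z=0
after  4: R0=0x6c R1=0x3c R2=0x3c R3=0xc9 R4=0x31 R5=0x1c  N=0 Z=0
after  5: R0=0x6c R1=0x3c R2=0x3c R3=0xc9 R4=0x31 R5=0x20  N=0 Z=0
after  6: R0=0x6c R1=0x3c R2=0x3c R3=0xd0 R4=0x31 R5=0x20  N=1 Z=0
-- IRQ taken; context saved, return-PC = 7 --

K = 6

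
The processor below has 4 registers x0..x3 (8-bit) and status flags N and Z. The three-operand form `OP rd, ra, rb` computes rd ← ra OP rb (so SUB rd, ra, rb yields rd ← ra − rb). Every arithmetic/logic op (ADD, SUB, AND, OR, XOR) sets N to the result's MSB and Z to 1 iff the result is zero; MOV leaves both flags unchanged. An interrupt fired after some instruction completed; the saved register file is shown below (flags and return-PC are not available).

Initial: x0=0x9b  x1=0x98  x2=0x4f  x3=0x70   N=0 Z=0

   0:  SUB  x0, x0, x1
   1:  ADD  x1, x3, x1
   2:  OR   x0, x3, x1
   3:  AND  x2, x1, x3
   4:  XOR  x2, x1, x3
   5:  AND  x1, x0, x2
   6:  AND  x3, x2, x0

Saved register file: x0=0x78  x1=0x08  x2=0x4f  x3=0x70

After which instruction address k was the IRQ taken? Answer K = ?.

after  0: x0=0x03 x1=0x98 x2=0x4f x3=0x70  N=0 Z=0
after  1: x0=0x03 x1=0x08 x2=0x4f x3=0x70  N=0 Z=0
after  2: x0=0x78 x1=0x08 x2=0x4f x3=0x70  N=0 Z=0
-- IRQ taken; context saved, return-PC = 3 --

K = 2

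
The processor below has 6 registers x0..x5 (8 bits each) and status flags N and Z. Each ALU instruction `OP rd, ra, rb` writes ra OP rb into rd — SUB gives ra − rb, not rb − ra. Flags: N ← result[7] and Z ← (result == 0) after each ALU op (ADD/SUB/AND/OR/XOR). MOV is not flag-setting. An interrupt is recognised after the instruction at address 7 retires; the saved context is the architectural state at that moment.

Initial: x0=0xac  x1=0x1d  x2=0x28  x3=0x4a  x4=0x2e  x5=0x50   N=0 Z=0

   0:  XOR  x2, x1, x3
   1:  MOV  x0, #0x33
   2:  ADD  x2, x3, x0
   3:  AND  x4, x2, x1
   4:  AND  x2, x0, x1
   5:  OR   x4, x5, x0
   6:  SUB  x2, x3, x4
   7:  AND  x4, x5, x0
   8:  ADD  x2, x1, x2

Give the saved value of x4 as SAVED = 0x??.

after  0: x0=0xac x1=0x1d x2=0x57 x3=0x4a x4=0x2e x5=0x50  N=0 Z=0
after  1: x0=0x33 x1=0x1d x2=0x57 x3=0x4a x4=0x2e x5=0x50  N=0 Z=0
after  2: x0=0x33 x1=0x1d x2=0x7d x3=0x4a x4=0x2e x5=0x50  N=0 Z=0
after  3: x0=0x33 x1=0x1d x2=0x7d x3=0x4a x4=0x1d x5=0x50  N=0 Z=0
after  4: x0=0x33 x1=0x1d x2=0x11 x3=0x4a x4=0x1d x5=0x50  N=0 Z=0
after  5: x0=0x33 x1=0x1d x2=0x11 x3=0x4a x4=0x73 x5=0x50  N=0 Z=0
after  6: x0=0x33 x1=0x1d x2=0xd7 x3=0x4a x4=0x73 x5=0x50  N=1 Z=0
after  7: x0=0x33 x1=0x1d x2=0xd7 x3=0x4a x4=0x10 x5=0x50  N=0 Z=0
-- IRQ taken; context saved, return-PC = 8 --

SAVED = 0x10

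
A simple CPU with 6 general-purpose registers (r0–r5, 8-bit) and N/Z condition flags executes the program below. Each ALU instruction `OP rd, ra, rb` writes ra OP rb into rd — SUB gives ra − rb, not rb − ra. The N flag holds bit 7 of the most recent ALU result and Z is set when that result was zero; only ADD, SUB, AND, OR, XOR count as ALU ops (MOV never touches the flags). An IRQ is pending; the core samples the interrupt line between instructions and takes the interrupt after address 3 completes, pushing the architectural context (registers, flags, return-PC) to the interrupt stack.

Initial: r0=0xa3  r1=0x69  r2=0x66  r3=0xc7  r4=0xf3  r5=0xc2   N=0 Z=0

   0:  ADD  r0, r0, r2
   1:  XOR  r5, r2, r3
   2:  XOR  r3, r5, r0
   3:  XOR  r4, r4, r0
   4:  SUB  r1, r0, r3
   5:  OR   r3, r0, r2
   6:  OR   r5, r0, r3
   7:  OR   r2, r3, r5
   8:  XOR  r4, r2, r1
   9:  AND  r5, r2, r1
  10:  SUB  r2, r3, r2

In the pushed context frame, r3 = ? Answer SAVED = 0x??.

after  0: r0=0x09 r1=0x69 r2=0x66 r3=0xc7 r4=0xf3 r5=0xc2  N=0 Z=0
after  1: r0=0x09 r1=0x69 r2=0x66 r3=0xc7 r4=0xf3 r5=0xa1  N=1 Z=0
after  2: r0=0x09 r1=0x69 r2=0x66 r3=0xa8 r4=0xf3 r5=0xa1  N=1 Z=0
after  3: r0=0x09 r1=0x69 r2=0x66 r3=0xa8 r4=0xfa r5=0xa1  N=1 Z=0
-- IRQ taken; context saved, return-PC = 4 --

SAVED = 0xa8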